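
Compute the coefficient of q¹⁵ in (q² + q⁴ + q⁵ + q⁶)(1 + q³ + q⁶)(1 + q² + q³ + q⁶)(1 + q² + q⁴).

(q² + q⁴ + q⁵ + q⁶) has coefficients 0,0,1,0,1,1,1 for degrees 0…6.
(1 + q³ + q⁶) has coefficients 1,0,0,1,0,0,1,0,0,0,0,0,0,0,0,0 for degrees 0…15.
Multiplying by (1 + q² + q³ + q⁶) gives running coefficients 1,0,1,2,0,1,3,0,1,2,0,0,1,0,0,0 for degrees 0…15.
Finally multiplying by (1 + q² + q⁴), the product of all factors after the first has coefficients 1,0,2,2,2,3,4,3,4,3,4,2,2,2,1,0 for degrees 0…15.
[q¹⁵] = 1·2 + 1·2 + 1·4 + 1·3 = 11.

11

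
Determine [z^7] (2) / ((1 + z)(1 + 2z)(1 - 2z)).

-170

Partial fractions give a closed form: a_n = (-2/3)·(-1)^n + (2)·(-2)^n + (2/3)·2^n.
At n = 7: a_7 = -170.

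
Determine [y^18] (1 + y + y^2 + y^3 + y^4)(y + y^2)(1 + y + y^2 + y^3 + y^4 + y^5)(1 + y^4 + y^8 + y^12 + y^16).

16

(1 + y + y^2 + y^3 + y^4) has coefficients 1,1,1,1,1 for degrees 0…4.
(y + y^2) has coefficients 0,1,1,0,0,0,0,0,0,0,0,0,0,0,0,0,0,0,0 for degrees 0…18.
Multiplying by (1 + y + y^2 + y^3 + y^4 + y^5) gives running coefficients 0,1,2,2,2,2,2,1,0,0,0,0,0,0,0,0,0,0,0 for degrees 0…18.
Finally multiplying by (1 + y^4 + y^8 + y^12 + y^16), the product of all factors after the first has coefficients 0,1,2,2,2,3,4,3,2,3,4,3,2,3,4,3,2,3,4 for degrees 0…18.
[y^18] = 1·4 + 1·3 + 1·2 + 1·3 + 1·4 = 16.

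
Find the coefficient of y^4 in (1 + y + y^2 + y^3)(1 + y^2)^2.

3

(1 + y + y^2 + y^3) has coefficients 1,1,1,1 for degrees 0…3.
(1 + y^2)^2 has coefficients 1,0,2,0,1 for degrees 0…4.
[y^4] = 1·1 + 1·0 + 1·2 + 1·0 = 3.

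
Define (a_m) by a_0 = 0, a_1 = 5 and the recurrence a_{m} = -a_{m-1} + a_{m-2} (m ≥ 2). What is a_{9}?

170

The ordinary generating function has denominator 1 + q - q^2.
Iterating the recurrence: a_0,…,a_{9} = 0, 5, -5, 10, -15, 25, -40, 65, -105, 170.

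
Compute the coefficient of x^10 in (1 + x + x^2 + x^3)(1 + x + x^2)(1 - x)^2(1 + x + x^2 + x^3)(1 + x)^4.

(1 + x + x^2 + x^3) has coefficients 1,1,1,1 for degrees 0…3.
(1 + x + x^2) has coefficients 1,1,1,0,0,0,0,0,0,0,0 for degrees 0…10.
Multiplying by (1 - x)^2 gives running coefficients 1,-1,0,-1,1,0,0,0,0,0,0 for degrees 0…10.
Multiplying by (1 + x + x^2 + x^3) gives running coefficients 1,0,0,-1,-1,0,0,1,0,0,0 for degrees 0…10.
Finally multiplying by (1 + x)^4, the product of all factors after the first has coefficients 1,4,6,3,-4,-10,-10,-4,3,6,4 for degrees 0…10.
[x^10] = 1·4 + 1·6 + 1·3 + 1·(-4) = 9.

9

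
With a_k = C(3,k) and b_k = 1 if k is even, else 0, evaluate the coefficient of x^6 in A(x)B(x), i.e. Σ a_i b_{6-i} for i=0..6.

This is [x^6] in the product of the two ordinary generating functions.
Σ = 1·1 + 3·0 + 3·1 + 1·0 + 0·1 + 0·0 + 0·1 = 4.

4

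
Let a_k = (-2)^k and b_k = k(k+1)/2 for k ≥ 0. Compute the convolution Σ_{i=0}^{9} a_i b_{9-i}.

93

The convolution is the t^9 coefficient of A(t)B(t).
Σ = 1·45 − 2·36 + 4·28 − 8·21 + 16·15 − 32·10 + 64·6 − 128·3 + 256·1 − 512·0 = 93.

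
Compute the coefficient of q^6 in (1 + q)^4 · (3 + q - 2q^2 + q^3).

2

(1 + q)^4 has coefficients 1,4,6,4,1 for degrees 0…4.
(3 + q - 2q^2 + q^3) has coefficients 3,1,-2,1,0,0,0 for degrees 0…6.
[q^6] = 1·0 + 4·0 + 6·0 + 4·1 + 1·(-2) = 2.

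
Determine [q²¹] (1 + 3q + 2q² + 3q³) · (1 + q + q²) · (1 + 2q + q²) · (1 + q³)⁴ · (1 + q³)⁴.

1296

(1 + 3q + 2q² + 3q³) has coefficients 1,3,2,3 for degrees 0…3.
(1 + q + q²) has coefficients 1,1,1,0,0,0,0,0,0,0,0,0,0,0,0,0,0,0,0,0,0,0 for degrees 0…21.
Multiplying by (1 + 2q + q²) gives running coefficients 1,3,4,3,1,0,0,0,0,0,0,0,0,0,0,0,0,0,0,0,0,0 for degrees 0…21.
Multiplying by (1 + q³)⁴ gives running coefficients 1,3,4,7,13,16,18,22,24,22,18,16,13,7,4,3,1,0,0,0,0,0 for degrees 0…21.
Finally multiplying by (1 + q³)⁴, the product of all factors after the first has coefficients 1,3,4,11,25,32,52,92,112,140,196,224,238,266,280,266,238,224,196,140,112,92 for degrees 0…21.
[q²¹] = 1·92 + 3·112 + 2·140 + 3·196 = 1296.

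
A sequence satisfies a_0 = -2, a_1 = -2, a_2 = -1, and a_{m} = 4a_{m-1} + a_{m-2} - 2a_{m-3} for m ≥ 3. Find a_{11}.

-96642

The ordinary generating function has denominator 1 - 4t - t^2 + 2t^3.
Iterating the recurrence: a_0,…,a_{11} = -2, -2, -1, -2, -5, -20, -81, -334, -1377, -5680, -23429, -96642.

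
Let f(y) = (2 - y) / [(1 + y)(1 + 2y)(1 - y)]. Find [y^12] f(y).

13652

Partial fractions give a closed form: a_n = (-3/2)·(-1)^n + (10/3)·(-2)^n + (1/6)·1^n.
At n = 12: a_12 = 13652.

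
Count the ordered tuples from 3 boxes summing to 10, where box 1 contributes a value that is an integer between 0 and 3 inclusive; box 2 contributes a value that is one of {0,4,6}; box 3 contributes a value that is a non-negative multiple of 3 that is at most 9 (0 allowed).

The generating function for the choices is (1 + q + q² + q³)·(1 + q⁴ + q⁶)·(1 + q³ + q⁶ + q⁹); the count is [q¹⁰].
(1 + q + q² + q³) has coefficients 1,1,1,1 for degrees 0…3.
(1 + q⁴ + q⁶) has coefficients 1,0,0,0,1,0,1,0,0,0,0 for degrees 0…10.
Finally multiplying by (1 + q³ + q⁶ + q⁹), the product of all factors after the first has coefficients 1,0,0,1,1,0,2,1,0,2,1 for degrees 0…10.
[q¹⁰] = 1·1 + 1·2 + 1·0 + 1·1 = 4.

4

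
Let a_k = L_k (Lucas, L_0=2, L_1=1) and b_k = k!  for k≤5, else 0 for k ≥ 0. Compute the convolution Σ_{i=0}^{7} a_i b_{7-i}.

567

The convolution is the x^7 coefficient of A(x)B(x).
Σ = 2·0 + 1·0 + 3·120 + 4·24 + 7·6 + 11·2 + 18·1 + 29·1 = 567.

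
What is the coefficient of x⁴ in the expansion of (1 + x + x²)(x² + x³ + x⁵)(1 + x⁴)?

(1 + x + x²) has coefficients 1,1,1 for degrees 0…2.
(x² + x³ + x⁵) has coefficients 0,0,1,1,0 for degrees 0…4.
Finally multiplying by (1 + x⁴), the product of all factors after the first has coefficients 0,0,1,1,0 for degrees 0…4.
[x⁴] = 1·0 + 1·1 + 1·1 = 2.

2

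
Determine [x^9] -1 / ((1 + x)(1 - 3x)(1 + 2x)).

-8448

Partial fractions give a closed form: a_n = (1/4)·(-1)^n + (-9/20)·3^n + (-4/5)·(-2)^n.
At n = 9: a_9 = -8448.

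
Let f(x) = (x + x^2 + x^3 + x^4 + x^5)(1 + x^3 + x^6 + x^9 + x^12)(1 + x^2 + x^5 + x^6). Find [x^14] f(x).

6

(x + x^2 + x^3 + x^4 + x^5) has coefficients 0,1,1,1,1,1 for degrees 0…5.
(1 + x^3 + x^6 + x^9 + x^12) has coefficients 1,0,0,1,0,0,1,0,0,1,0,0,1,0,0 for degrees 0…14.
Finally multiplying by (1 + x^2 + x^5 + x^6), the product of all factors after the first has coefficients 1,0,1,1,0,2,2,0,2,2,0,2,2,0,2 for degrees 0…14.
[x^14] = 1·0 + 1·2 + 1·2 + 1·0 + 1·2 = 6.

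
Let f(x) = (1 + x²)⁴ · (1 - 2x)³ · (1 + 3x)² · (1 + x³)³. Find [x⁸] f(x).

(1 + x²)⁴ has coefficients 1,0,4,0,6,0,4,0,1 for degrees 0…8.
(1 - 2x)³ has coefficients 1,-6,12,-8,0,0,0,0,0 for degrees 0…8.
Multiplying by (1 + 3x)² gives running coefficients 1,0,-15,10,60,-72,0,0,0 for degrees 0…8.
Finally multiplying by (1 + x³)³, the product of all factors after the first has coefficients 1,0,-15,13,60,-117,33,180,-261 for degrees 0…8.
[x⁸] = 1·(-261) + 4·33 + 6·60 + 4·(-15) + 1·1 = 172.

172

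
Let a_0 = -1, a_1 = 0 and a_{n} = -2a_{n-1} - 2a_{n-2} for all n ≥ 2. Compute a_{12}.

64

The ordinary generating function has denominator 1 + 2y + 2y^2.
Iterating the recurrence: a_0,…,a_{12} = -1, 0, 2, -4, 4, 0, -8, 16, -16, 0, 32, -64, 64.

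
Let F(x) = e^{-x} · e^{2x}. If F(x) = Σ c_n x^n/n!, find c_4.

The EGF product rule gives c_4 = Σ_{k_1+k_2=4} C(4; k_1,k_2) · ∏ g_i(k_i), where e^{-x} gives (-1)^k; e^{2x} gives (2)^k.
g_1(k) for k = 0…4: 1, -1, 1, -1, 1.
g_2(k) for k = 0…4: 1, 2, 4, 8, 16.
c_4 = Σ_k C(4,k)·g_1(k)·g_2(4−k) = 1·1·16 + 4·(-1)·8 + 6·1·4 + 4·(-1)·2 + 1·1·1 = 16 − 32 + 24 − 8 + 1 = 1.

1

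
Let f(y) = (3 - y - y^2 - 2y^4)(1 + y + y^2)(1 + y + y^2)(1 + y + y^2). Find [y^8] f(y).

-13

(3 - y - y^2 - 2y^4) has coefficients 3,-1,-1,0,-2 for degrees 0…4.
(1 + y + y^2) has coefficients 1,1,1,0,0,0,0,0,0 for degrees 0…8.
Multiplying by (1 + y + y^2) gives running coefficients 1,2,3,2,1,0,0,0,0 for degrees 0…8.
Finally multiplying by (1 + y + y^2), the product of all factors after the first has coefficients 1,3,6,7,6,3,1,0,0 for degrees 0…8.
[y^8] = 3·0 − 1·0 − 1·1 − 2·6 = -13.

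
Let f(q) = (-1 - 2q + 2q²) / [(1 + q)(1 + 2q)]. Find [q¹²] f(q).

4093

The denominator gives the recurrence a_n = −3a_(n−1) − 2a_(n−2) for n ≥ 3; the numerator fixes a_0 = -1, a_1 = 1, a_2 = 1.
Iterating: -1, 1, 1, -5, 13, -29, 61, -125, 253, -509, 1021, -2045, 4093, so a_12 = 4093.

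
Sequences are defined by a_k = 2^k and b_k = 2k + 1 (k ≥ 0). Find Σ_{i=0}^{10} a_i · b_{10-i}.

Write out a_i and b_{10-i} for i = 0,…,10 and sum the products.
Σ = 1·21 + 2·19 + 4·17 + 8·15 + 16·13 + 32·11 + 64·9 + 128·7 + 256·5 + 512·3 + 1024·1 = 6119.

6119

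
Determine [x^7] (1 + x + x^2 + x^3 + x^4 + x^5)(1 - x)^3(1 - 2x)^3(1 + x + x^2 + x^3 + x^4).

(1 + x + x^2 + x^3 + x^4 + x^5) has coefficients 1,1,1,1,1,1 for degrees 0…5.
(1 - x)^3 has coefficients 1,-3,3,-1,0,0,0,0 for degrees 0…7.
Multiplying by (1 - 2x)^3 gives running coefficients 1,-9,33,-63,66,-36,8,0 for degrees 0…7.
Finally multiplying by (1 + x + x^2 + x^3 + x^4), the product of all factors after the first has coefficients 1,-8,25,-38,28,-9,8,-25 for degrees 0…7.
[x^7] = 1·(-25) + 1·8 + 1·(-9) + 1·28 + 1·(-38) + 1·25 = -11.

-11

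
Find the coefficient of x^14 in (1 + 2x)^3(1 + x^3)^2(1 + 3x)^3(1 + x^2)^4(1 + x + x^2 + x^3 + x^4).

(1 + 2x)^3 has coefficients 1,6,12,8 for degrees 0…3.
(1 + x^3)^2 has coefficients 1,0,0,2,0,0,1,0,0,0,0,0,0,0,0 for degrees 0…14.
Multiplying by (1 + 3x)^3 gives running coefficients 1,9,27,29,18,54,55,9,27,27,0,0,0,0,0 for degrees 0…14.
Multiplying by (1 + x^2)^4 gives running coefficients 1,9,31,65,132,224,293,435,464,512,537,407,400,252,163 for degrees 0…14.
Finally multiplying by (1 + x + x^2 + x^3 + x^4), the product of all factors after the first has coefficients 1,10,41,106,238,461,745,1149,1548,1928,2241,2355,2320,2108,1759 for degrees 0…14.
[x^14] = 1·1759 + 6·2108 + 12·2320 + 8·2355 = 61087.

61087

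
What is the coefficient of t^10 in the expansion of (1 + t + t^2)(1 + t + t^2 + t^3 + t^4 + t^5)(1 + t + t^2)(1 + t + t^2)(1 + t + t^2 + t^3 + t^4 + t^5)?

(1 + t + t^2) has coefficients 1,1,1 for degrees 0…2.
(1 + t + t^2 + t^3 + t^4 + t^5) has coefficients 1,1,1,1,1,1,0,0,0,0,0 for degrees 0…10.
Multiplying by (1 + t + t^2) gives running coefficients 1,2,3,3,3,3,2,1,0,0,0 for degrees 0…10.
Multiplying by (1 + t + t^2) gives running coefficients 1,3,6,8,9,9,8,6,3,1,0 for degrees 0…10.
Finally multiplying by (1 + t + t^2 + t^3 + t^4 + t^5), the product of all factors after the first has coefficients 1,4,10,18,27,36,43,46,43,36,27 for degrees 0…10.
[t^10] = 1·27 + 1·36 + 1·43 = 106.

106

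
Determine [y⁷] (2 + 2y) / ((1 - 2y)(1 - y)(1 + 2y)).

Partial fractions give a closed form: a_n = (3)·2^n + (-4/3)·1^n + (1/3)·(-2)^n.
At n = 7: a_7 = 340.

340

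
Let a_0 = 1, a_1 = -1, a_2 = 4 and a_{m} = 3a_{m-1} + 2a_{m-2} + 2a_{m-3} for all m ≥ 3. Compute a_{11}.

397530

The ordinary generating function has denominator 1 - 3q - 2q^2 - 2q^3.
Iterating the recurrence: a_0,…,a_{11} = 1, -1, 4, 12, 42, 158, 582, 2146, 7918, 29210, 107758, 397530.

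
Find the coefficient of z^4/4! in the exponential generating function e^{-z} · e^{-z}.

16

The EGF product rule gives c_4 = Σ_{k_1+k_2=4} C(4; k_1,k_2) · ∏ g_i(k_i), where e^{-z} gives (-1)^k; e^{-z} gives (-1)^k.
g_1(k) for k = 0…4: 1, -1, 1, -1, 1.
g_2(k) for k = 0…4: 1, -1, 1, -1, 1.
c_4 = Σ_k C(4,k)·g_1(k)·g_2(4−k) = 1·1·1 + 4·(-1)·(-1) + 6·1·1 + 4·(-1)·(-1) + 1·1·1 = 1 + 4 + 6 + 4 + 1 = 16.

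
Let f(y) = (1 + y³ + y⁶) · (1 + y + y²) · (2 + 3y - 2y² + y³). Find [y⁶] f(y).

4

(1 + y³ + y⁶) has coefficients 1,0,0,1,0,0,1 for degrees 0…6.
(1 + y + y²) has coefficients 1,1,1,0,0,0,0 for degrees 0…6.
Finally multiplying by (2 + 3y - 2y² + y³), the product of all factors after the first has coefficients 2,5,3,2,-1,1,0 for degrees 0…6.
[y⁶] = 1·0 + 1·2 + 1·2 = 4.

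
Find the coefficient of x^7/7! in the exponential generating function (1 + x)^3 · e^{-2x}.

544

The EGF product rule gives c_7 = Σ_{k_1+k_2=7} C(7; k_1,k_2) · ∏ g_i(k_i), where (1+x)^3 gives the falling factorial (3)_k; e^{-2x} gives (-2)^k.
g_1(k) for k = 0…7: 1, 3, 6, 6, 0, 0, 0, 0.
g_2(k) for k = 0…7: 1, -2, 4, -8, 16, -32, 64, -128.
c_7 = Σ_k C(7,k)·g_1(k)·g_2(7−k) = 1·1·(-128) + 7·3·64 + 21·6·(-32) + 35·6·16 = −128 + 1344 − 4032 + 3360 = 544.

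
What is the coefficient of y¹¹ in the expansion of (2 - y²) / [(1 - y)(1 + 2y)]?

-2389

The denominator gives the recurrence a_n = −a_(n−1) + 2a_(n−2) for n ≥ 3; the numerator fixes a_0 = 2, a_1 = -2, a_2 = 5.
Iterating: 2, -2, 5, -9, 19, -37, 75, -149, 299, -597, 1195, -2389, so a_11 = -2389.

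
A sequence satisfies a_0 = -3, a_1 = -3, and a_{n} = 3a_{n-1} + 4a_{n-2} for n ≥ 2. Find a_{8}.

-78645

The ordinary generating function has denominator 1 - 3z - 4z^2.
Iterating the recurrence: a_0,…,a_{8} = -3, -3, -21, -75, -309, -1227, -4917, -19659, -78645.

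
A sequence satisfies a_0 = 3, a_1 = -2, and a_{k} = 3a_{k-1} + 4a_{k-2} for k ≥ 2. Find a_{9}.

The ordinary generating function has denominator 1 - 3y - 4y^2.
Iterating the recurrence: a_0,…,a_{9} = 3, -2, 6, 10, 54, 202, 822, 3274, 13110, 52426.

52426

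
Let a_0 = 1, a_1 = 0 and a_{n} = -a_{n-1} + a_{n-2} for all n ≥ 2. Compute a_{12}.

89

The ordinary generating function has denominator 1 + x - x^2.
Iterating the recurrence: a_0,…,a_{12} = 1, 0, 1, -1, 2, -3, 5, -8, 13, -21, 34, -55, 89.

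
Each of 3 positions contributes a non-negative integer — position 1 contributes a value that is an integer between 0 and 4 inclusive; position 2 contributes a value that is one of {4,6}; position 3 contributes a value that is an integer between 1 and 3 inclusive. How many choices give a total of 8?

5

The generating function for the choices is (1 + y + y² + y³ + y⁴)·(y⁴ + y⁶)·(y + y² + y³); the count is [y⁸].
(1 + y + y² + y³ + y⁴) has coefficients 1,1,1,1,1 for degrees 0…4.
(y⁴ + y⁶) has coefficients 0,0,0,0,1,0,1,0,0 for degrees 0…8.
Finally multiplying by (y + y² + y³), the product of all factors after the first has coefficients 0,0,0,0,0,1,1,2,1 for degrees 0…8.
[y⁸] = 1·1 + 1·2 + 1·1 + 1·1 + 1·0 = 5.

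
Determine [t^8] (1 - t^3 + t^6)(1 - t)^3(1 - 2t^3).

(1 - t^3 + t^6) has coefficients 1,0,0,-1,0,0,1 for degrees 0…6.
(1 - t)^3 has coefficients 1,-3,3,-1,0,0,0,0,0 for degrees 0…8.
Finally multiplying by (1 - 2t^3), the product of all factors after the first has coefficients 1,-3,3,-3,6,-6,2,0,0 for degrees 0…8.
[t^8] = 1·0 − 1·(-6) + 1·3 = 9.

9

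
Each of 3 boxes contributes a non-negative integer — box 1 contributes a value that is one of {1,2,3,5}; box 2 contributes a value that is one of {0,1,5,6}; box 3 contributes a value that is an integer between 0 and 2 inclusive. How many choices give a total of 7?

5

The generating function for the choices is (x + x² + x³ + x⁵)·(1 + x + x⁵ + x⁶)·(1 + x + x²); the count is [x⁷].
(x + x² + x³ + x⁵) has coefficients 0,1,1,1,0,1 for degrees 0…5.
(1 + x + x⁵ + x⁶) has coefficients 1,1,0,0,0,1,1,0 for degrees 0…7.
Finally multiplying by (1 + x + x²), the product of all factors after the first has coefficients 1,2,2,1,0,1,2,2 for degrees 0…7.
[x⁷] = 1·2 + 1·1 + 1·0 + 1·2 = 5.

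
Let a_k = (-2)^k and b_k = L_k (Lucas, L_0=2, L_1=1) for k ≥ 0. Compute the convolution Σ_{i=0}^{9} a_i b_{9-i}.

-990

This is [x^9] in the product of the two ordinary generating functions.
Σ = 1·76 − 2·47 + 4·29 − 8·18 + 16·11 − 32·7 + 64·4 − 128·3 + 256·1 − 512·2 = -990.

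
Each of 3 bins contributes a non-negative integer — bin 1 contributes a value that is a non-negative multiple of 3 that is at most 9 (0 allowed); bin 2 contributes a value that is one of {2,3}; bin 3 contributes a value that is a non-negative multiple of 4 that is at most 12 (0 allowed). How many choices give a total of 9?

2

The generating function for the choices is (1 + x^3 + x^6 + x^9)·(x^2 + x^3)·(1 + x^4 + x^8 + x^12); the count is [x^9].
(1 + x^3 + x^6 + x^9) has coefficients 1,0,0,1,0,0,1,0,0,1 for degrees 0…9.
(x^2 + x^3) has coefficients 0,0,1,1,0,0,0,0,0,0 for degrees 0…9.
Finally multiplying by (1 + x^4 + x^8 + x^12), the product of all factors after the first has coefficients 0,0,1,1,0,0,1,1,0,0 for degrees 0…9.
[x^9] = 1·0 + 1·1 + 1·1 + 1·0 = 2.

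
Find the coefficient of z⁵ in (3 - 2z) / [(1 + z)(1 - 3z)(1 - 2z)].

The denominator gives the recurrence a_n = 4a_(n−1) − a_(n−2) − 6a_(n−3) for n ≥ 3; the numerator fixes a_0 = 3, a_1 = 10, a_2 = 37.
Iterating: 3, 10, 37, 120, 383, 1190, so a_5 = 1190.

1190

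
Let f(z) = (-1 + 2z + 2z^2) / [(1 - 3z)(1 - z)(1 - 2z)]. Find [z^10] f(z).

-31571

Partial fractions give a closed form: a_n = (-1/2)·3^n + (3/2)·1^n + (-2)·2^n.
At n = 10: a_10 = -31571.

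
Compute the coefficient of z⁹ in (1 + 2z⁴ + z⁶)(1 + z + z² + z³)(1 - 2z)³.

(1 + 2z⁴ + z⁶) has coefficients 1,0,0,0,2,0,1 for degrees 0…6.
(1 + z + z² + z³) has coefficients 1,1,1,1,0,0,0,0,0,0 for degrees 0…9.
Finally multiplying by (1 - 2z)³, the product of all factors after the first has coefficients 1,-5,7,-1,-2,4,-8,0,0,0 for degrees 0…9.
[z⁹] = 1·0 + 2·4 + 1·(-1) = 7.

7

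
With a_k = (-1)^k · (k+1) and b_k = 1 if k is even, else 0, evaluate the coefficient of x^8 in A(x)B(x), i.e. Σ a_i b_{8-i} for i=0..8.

25

The convolution is the x^8 coefficient of A(x)B(x).
Σ = 1·1 − 2·0 + 3·1 − 4·0 + 5·1 − 6·0 + 7·1 − 8·0 + 9·1 = 25.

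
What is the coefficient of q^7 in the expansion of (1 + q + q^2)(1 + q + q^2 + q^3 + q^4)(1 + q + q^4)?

(1 + q + q^2) has coefficients 1,1,1 for degrees 0…2.
(1 + q + q^2 + q^3 + q^4) has coefficients 1,1,1,1,1,0,0,0 for degrees 0…7.
Finally multiplying by (1 + q + q^4), the product of all factors after the first has coefficients 1,2,2,2,3,2,1,1 for degrees 0…7.
[q^7] = 1·1 + 1·1 + 1·2 = 4.

4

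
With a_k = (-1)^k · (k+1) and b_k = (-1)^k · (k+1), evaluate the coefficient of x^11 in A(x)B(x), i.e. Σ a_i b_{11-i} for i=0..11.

The convolution is the x^11 coefficient of A(x)B(x).
Σ = 1·(-12) − 2·11 + 3·(-10) − 4·9 + 5·(-8) − 6·7 + 7·(-6) − 8·5 + 9·(-4) − 10·3 + 11·(-2) − 12·1 = -364.

-364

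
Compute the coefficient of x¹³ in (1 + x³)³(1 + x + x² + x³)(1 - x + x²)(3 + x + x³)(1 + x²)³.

133

(1 + x³)³ has coefficients 1,0,0,3,0,0,3,0,0,1 for degrees 0…9.
(1 + x + x² + x³) has coefficients 1,1,1,1,0,0,0,0,0,0,0,0,0,0 for degrees 0…13.
Multiplying by (1 - x + x²) gives running coefficients 1,0,1,1,0,1,0,0,0,0,0,0,0,0 for degrees 0…13.
Multiplying by (3 + x + x³) gives running coefficients 3,1,3,5,1,4,2,0,1,0,0,0,0,0 for degrees 0…13.
Finally multiplying by (1 + x²)³, the product of all factors after the first has coefficients 3,1,12,8,19,22,17,28,13,17,10,4,5,0 for degrees 0…13.
[x¹³] = 1·0 + 3·10 + 3·28 + 1·19 = 133.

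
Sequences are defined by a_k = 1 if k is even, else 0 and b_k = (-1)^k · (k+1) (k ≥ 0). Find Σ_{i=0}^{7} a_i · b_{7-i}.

This is [x^7] in the product of the two ordinary generating functions.
Σ = 1·(-8) + 0·7 + 1·(-6) + 0·5 + 1·(-4) + 0·3 + 1·(-2) + 0·1 = -20.

-20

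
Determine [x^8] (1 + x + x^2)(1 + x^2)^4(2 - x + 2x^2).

26

(1 + x + x^2) has coefficients 1,1,1 for degrees 0…2.
(1 + x^2)^4 has coefficients 1,0,4,0,6,0,4,0,1 for degrees 0…8.
Finally multiplying by (2 - x + 2x^2), the product of all factors after the first has coefficients 2,-1,10,-4,20,-6,20,-4,10 for degrees 0…8.
[x^8] = 1·10 + 1·(-4) + 1·20 = 26.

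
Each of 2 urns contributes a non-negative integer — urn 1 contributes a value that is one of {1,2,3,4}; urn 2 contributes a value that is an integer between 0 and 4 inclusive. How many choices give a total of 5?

4

The generating function for the choices is (t + t^2 + t^3 + t^4)·(1 + t + t^2 + t^3 + t^4); the count is [t^5].
(t + t^2 + t^3 + t^4) has coefficients 0,1,1,1,1 for degrees 0…4.
(1 + t + t^2 + t^3 + t^4) has coefficients 1,1,1,1,1,0 for degrees 0…5.
[t^5] = 1·1 + 1·1 + 1·1 + 1·1 = 4.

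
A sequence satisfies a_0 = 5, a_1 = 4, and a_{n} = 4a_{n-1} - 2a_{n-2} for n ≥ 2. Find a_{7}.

2048

The ordinary generating function has denominator 1 - 4z + 2z^2.
Iterating the recurrence: a_0,…,a_{7} = 5, 4, 6, 16, 52, 176, 600, 2048.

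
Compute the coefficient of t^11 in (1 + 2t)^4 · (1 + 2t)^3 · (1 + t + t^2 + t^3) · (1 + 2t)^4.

83712

(1 + 2t)^4 has coefficients 1,8,24,32,16 for degrees 0…4.
(1 + 2t)^3 has coefficients 1,6,12,8,0,0,0,0,0,0,0,0 for degrees 0…11.
Multiplying by (1 + t + t^2 + t^3) gives running coefficients 1,7,19,27,26,20,8,0,0,0,0,0 for degrees 0…11.
Finally multiplying by (1 + 2t)^4, the product of all factors after the first has coefficients 1,15,99,379,938,1596,1960,1808,1248,576,128,0 for degrees 0…11.
[t^11] = 1·0 + 8·128 + 24·576 + 32·1248 + 16·1808 = 83712.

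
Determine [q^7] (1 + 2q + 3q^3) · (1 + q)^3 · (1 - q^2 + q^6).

(1 + 2q + 3q^3) has coefficients 1,2,0,3 for degrees 0…3.
(1 + q)^3 has coefficients 1,3,3,1,0,0,0,0 for degrees 0…7.
Finally multiplying by (1 - q^2 + q^6), the product of all factors after the first has coefficients 1,3,2,-2,-3,-1,1,3 for degrees 0…7.
[q^7] = 1·3 + 2·1 + 3·(-3) = -4.

-4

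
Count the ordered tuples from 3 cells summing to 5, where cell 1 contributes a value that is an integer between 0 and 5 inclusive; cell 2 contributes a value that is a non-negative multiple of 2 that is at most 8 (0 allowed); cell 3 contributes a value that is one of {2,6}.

The generating function for the choices is (1 + y + y² + y³ + y⁴ + y⁵)·(1 + y² + y⁴ + y⁶ + y⁸)·(y² + y⁶); the count is [y⁵].
(1 + y + y² + y³ + y⁴ + y⁵) has coefficients 1,1,1,1,1,1 for degrees 0…5.
(1 + y² + y⁴ + y⁶ + y⁸) has coefficients 1,0,1,0,1,0 for degrees 0…5.
Finally multiplying by (y² + y⁶), the product of all factors after the first has coefficients 0,0,1,0,1,0 for degrees 0…5.
[y⁵] = 1·0 + 1·1 + 1·0 + 1·1 + 1·0 + 1·0 = 2.

2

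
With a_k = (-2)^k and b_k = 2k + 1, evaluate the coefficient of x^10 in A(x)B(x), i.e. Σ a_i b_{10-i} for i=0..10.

Write out a_i and b_{10-i} for i = 0,…,10 and sum the products.
Σ = 1·21 − 2·19 + 4·17 − 8·15 + 16·13 − 32·11 + 64·9 − 128·7 + 256·5 − 512·3 + 1024·1 = 235.

235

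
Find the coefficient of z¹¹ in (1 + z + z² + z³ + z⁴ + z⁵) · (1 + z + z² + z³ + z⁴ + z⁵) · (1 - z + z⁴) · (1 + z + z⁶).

10

(1 + z + z² + z³ + z⁴ + z⁵) has coefficients 1,1,1,1,1,1 for degrees 0…5.
(1 + z + z² + z³ + z⁴ + z⁵) has coefficients 1,1,1,1,1,1,0,0,0,0,0,0 for degrees 0…11.
Multiplying by (1 - z + z⁴) gives running coefficients 1,0,0,0,1,1,0,1,1,1,0,0 for degrees 0…11.
Finally multiplying by (1 + z + z⁶), the product of all factors after the first has coefficients 1,1,0,0,1,2,2,1,2,2,2,1 for degrees 0…11.
[z¹¹] = 1·1 + 1·2 + 1·2 + 1·2 + 1·1 + 1·2 = 10.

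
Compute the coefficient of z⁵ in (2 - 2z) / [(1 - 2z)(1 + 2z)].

-32

Partial fractions give a closed form: a_n = (1/2)·2^n + (3/2)·(-2)^n.
At n = 5: a_5 = -32.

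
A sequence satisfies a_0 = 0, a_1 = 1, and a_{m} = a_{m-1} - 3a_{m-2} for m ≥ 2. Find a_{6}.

The ordinary generating function has denominator 1 - y + 3y^2.
Iterating the recurrence: a_0,…,a_{6} = 0, 1, 1, -2, -5, 1, 16.

16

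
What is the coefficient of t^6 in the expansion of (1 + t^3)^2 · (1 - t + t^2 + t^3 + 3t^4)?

3

(1 + t^3)^2 has coefficients 1,0,0,2,0,0,1 for degrees 0…6.
(1 - t + t^2 + t^3 + 3t^4) has coefficients 1,-1,1,1,3,0,0 for degrees 0…6.
[t^6] = 1·0 + 2·1 + 1·1 = 3.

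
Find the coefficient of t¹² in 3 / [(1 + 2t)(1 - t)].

Partial fractions give a closed form: a_n = (2)·(-2)^n + (1)·1^n.
At n = 12: a_12 = 8193.

8193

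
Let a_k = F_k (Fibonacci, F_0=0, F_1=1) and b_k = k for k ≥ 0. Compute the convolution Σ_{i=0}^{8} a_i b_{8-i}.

Write out a_i and b_{8-i} for i = 0,…,8 and sum the products.
Σ = 0·8 + 1·7 + 1·6 + 2·5 + 3·4 + 5·3 + 8·2 + 13·1 + 21·0 = 79.

79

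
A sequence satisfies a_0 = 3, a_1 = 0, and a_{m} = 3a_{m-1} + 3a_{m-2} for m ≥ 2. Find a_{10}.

317844

The ordinary generating function has denominator 1 - 3z - 3z^2.
Iterating the recurrence: a_0,…,a_{10} = 3, 0, 9, 27, 108, 405, 1539, 5832, 22113, 83835, 317844.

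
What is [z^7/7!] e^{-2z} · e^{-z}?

-2187

The EGF product rule gives c_7 = Σ_{k_1+k_2=7} C(7; k_1,k_2) · ∏ g_i(k_i), where e^{-2z} gives (-2)^k; e^{-z} gives (-1)^k.
g_1(k) for k = 0…7: 1, -2, 4, -8, 16, -32, 64, -128.
g_2(k) for k = 0…7: 1, -1, 1, -1, 1, -1, 1, -1.
c_7 = Σ_k C(7,k)·g_1(k)·g_2(7−k) = 1·1·(-1) + 7·(-2)·1 + 21·4·(-1) + 35·(-8)·1 + 35·16·(-1) + 21·(-32)·1 + 7·64·(-1) + 1·(-128)·1 = −1 − 14 − 84 − 280 − 560 − 672 − 448 − 128 = -2187.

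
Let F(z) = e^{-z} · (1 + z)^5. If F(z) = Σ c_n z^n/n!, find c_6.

151

The EGF product rule gives c_6 = Σ_{k_1+k_2=6} C(6; k_1,k_2) · ∏ g_i(k_i), where e^{-z} gives (-1)^k; (1+z)^5 gives the falling factorial (5)_k.
g_1(k) for k = 0…6: 1, -1, 1, -1, 1, -1, 1.
g_2(k) for k = 0…6: 1, 5, 20, 60, 120, 120, 0.
c_6 = Σ_k C(6,k)·g_1(k)·g_2(6−k) = 6·(-1)·120 + 15·1·120 + 20·(-1)·60 + 15·1·20 + 6·(-1)·5 + 1·1·1 = −720 + 1800 − 1200 + 300 − 30 + 1 = 151.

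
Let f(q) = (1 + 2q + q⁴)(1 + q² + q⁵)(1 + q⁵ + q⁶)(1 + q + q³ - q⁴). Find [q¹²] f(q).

8

(1 + 2q + q⁴) has coefficients 1,2,0,0,1 for degrees 0…4.
(1 + q² + q⁵) has coefficients 1,0,1,0,0,1,0,0,0,0,0,0,0 for degrees 0…12.
Multiplying by (1 + q⁵ + q⁶) gives running coefficients 1,0,1,0,0,2,1,1,1,0,1,1,0 for degrees 0…12.
Finally multiplying by (1 + q + q³ - q⁴), the product of all factors after the first has coefficients 1,1,1,2,-1,3,2,2,4,0,1,2,0 for degrees 0…12.
[q¹²] = 1·0 + 2·2 + 1·4 = 8.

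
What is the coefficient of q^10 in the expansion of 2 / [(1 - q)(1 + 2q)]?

Partial fractions give a closed form: a_n = (2/3)·1^n + (4/3)·(-2)^n.
At n = 10: a_10 = 1366.

1366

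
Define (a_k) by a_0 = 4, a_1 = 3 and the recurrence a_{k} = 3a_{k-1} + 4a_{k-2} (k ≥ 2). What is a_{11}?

5872023

The ordinary generating function has denominator 1 - 3y - 4y^2.
Iterating the recurrence: a_0,…,a_{11} = 4, 3, 25, 87, 361, 1431, 5737, 22935, 91753, 366999, 1468009, 5872023.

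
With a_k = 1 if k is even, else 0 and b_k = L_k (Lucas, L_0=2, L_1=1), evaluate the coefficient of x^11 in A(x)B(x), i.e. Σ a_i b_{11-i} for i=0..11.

320

The convolution is the x^11 coefficient of A(x)B(x).
Σ = 1·199 + 0·123 + 1·76 + 0·47 + 1·29 + 0·18 + 1·11 + 0·7 + 1·4 + 0·3 + 1·1 + 0·2 = 320.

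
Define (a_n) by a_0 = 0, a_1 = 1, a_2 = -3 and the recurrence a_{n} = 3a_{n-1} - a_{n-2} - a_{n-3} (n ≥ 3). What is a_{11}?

-14554

The ordinary generating function has denominator 1 - 3z + z^2 + z^3.
Iterating the recurrence: a_0,…,a_{11} = 0, 1, -3, -10, -28, -71, -175, -426, -1032, -2495, -6027, -14554.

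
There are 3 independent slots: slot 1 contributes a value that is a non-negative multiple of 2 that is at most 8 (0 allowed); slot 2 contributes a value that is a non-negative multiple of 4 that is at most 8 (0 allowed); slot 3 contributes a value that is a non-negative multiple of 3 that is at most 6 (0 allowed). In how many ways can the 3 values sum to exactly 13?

The generating function for the choices is (1 + q^2 + q^4 + q^6 + q^8)·(1 + q^4 + q^8)·(1 + q^3 + q^6); the count is [q^13].
(1 + q^2 + q^4 + q^6 + q^8) has coefficients 1,0,1,0,1,0,1,0,1 for degrees 0…8.
(1 + q^4 + q^8) has coefficients 1,0,0,0,1,0,0,0,1,0,0,0,0,0 for degrees 0…13.
Finally multiplying by (1 + q^3 + q^6), the product of all factors after the first has coefficients 1,0,0,1,1,0,1,1,1,0,1,1,0,0 for degrees 0…13.
[q^13] = 1·0 + 1·1 + 1·0 + 1·1 + 1·0 = 2.

2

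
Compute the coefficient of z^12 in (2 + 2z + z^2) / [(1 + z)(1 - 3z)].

The denominator gives the recurrence a_n = 2a_(n−1) + 3a_(n−2) for n ≥ 3; the numerator fixes a_0 = 2, a_1 = 6, a_2 = 19.
Iterating: 2, 6, 19, 56, 169, 506, 1519, 4556, 13669, 41006, 123019, 369056, 1107169, so a_12 = 1107169.

1107169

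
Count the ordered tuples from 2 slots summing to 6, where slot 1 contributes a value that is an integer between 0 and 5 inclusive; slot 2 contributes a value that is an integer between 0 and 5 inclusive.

5

The generating function for the choices is (1 + q + q² + q³ + q⁴ + q⁵)·(1 + q + q² + q³ + q⁴ + q⁵); the count is [q⁶].
(1 + q + q² + q³ + q⁴ + q⁵) has coefficients 1,1,1,1,1,1 for degrees 0…5.
(1 + q + q² + q³ + q⁴ + q⁵) has coefficients 1,1,1,1,1,1,0 for degrees 0…6.
[q⁶] = 1·0 + 1·1 + 1·1 + 1·1 + 1·1 + 1·1 = 5.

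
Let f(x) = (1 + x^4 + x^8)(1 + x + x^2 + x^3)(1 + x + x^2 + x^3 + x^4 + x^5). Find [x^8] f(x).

(1 + x^4 + x^8) has coefficients 1,0,0,0,1,0,0,0,1 for degrees 0…8.
(1 + x + x^2 + x^3) has coefficients 1,1,1,1,0,0,0,0,0 for degrees 0…8.
Finally multiplying by (1 + x + x^2 + x^3 + x^4 + x^5), the product of all factors after the first has coefficients 1,2,3,4,4,4,3,2,1 for degrees 0…8.
[x^8] = 1·1 + 1·4 + 1·1 = 6.

6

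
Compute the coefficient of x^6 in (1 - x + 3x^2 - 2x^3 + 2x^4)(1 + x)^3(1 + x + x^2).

11

(1 - x + 3x^2 - 2x^3 + 2x^4) has coefficients 1,-1,3,-2,2 for degrees 0…4.
(1 + x)^3 has coefficients 1,3,3,1,0,0,0 for degrees 0…6.
Finally multiplying by (1 + x + x^2), the product of all factors after the first has coefficients 1,4,7,7,4,1,0 for degrees 0…6.
[x^6] = 1·0 − 1·1 + 3·4 − 2·7 + 2·7 = 11.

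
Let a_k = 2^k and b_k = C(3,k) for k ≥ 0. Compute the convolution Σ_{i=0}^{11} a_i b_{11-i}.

This is [x^11] in the product of the two ordinary generating functions.
Σ = 1·0 + 2·0 + 4·0 + 8·0 + 16·0 + 32·0 + 64·0 + 128·0 + 256·1 + 512·3 + 1024·3 + 2048·1 = 6912.

6912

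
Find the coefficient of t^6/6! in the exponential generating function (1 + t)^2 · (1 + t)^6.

20160

The EGF product rule gives c_6 = Σ_{k_1+k_2=6} C(6; k_1,k_2) · ∏ g_i(k_i), where (1+t)^2 gives the falling factorial (2)_k; (1+t)^6 gives the falling factorial (6)_k.
g_1(k) for k = 0…6: 1, 2, 2, 0, 0, 0, 0.
g_2(k) for k = 0…6: 1, 6, 30, 120, 360, 720, 720.
c_6 = Σ_k C(6,k)·g_1(k)·g_2(6−k) = 1·1·720 + 6·2·720 + 15·2·360 = 720 + 8640 + 10800 = 20160.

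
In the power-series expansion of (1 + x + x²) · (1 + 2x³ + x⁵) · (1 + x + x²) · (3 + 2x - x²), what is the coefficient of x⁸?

10

(1 + x + x²) has coefficients 1,1,1 for degrees 0…2.
(1 + 2x³ + x⁵) has coefficients 1,0,0,2,0,1,0,0,0 for degrees 0…8.
Multiplying by (1 + x + x²) gives running coefficients 1,1,1,2,2,3,1,1,0 for degrees 0…8.
Finally multiplying by (3 + 2x - x²), the product of all factors after the first has coefficients 3,5,4,7,9,11,7,2,1 for degrees 0…8.
[x⁸] = 1·1 + 1·2 + 1·7 = 10.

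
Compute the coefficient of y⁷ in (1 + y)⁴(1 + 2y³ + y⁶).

(1 + y)⁴ has coefficients 1,4,6,4,1 for degrees 0…4.
(1 + 2y³ + y⁶) has coefficients 1,0,0,2,0,0,1,0 for degrees 0…7.
[y⁷] = 1·0 + 4·1 + 6·0 + 4·0 + 1·2 = 6.

6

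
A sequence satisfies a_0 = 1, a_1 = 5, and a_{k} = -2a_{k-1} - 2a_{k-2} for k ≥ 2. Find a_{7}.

-56

The ordinary generating function has denominator 1 + 2z + 2z^2.
Iterating the recurrence: a_0,…,a_{7} = 1, 5, -12, 14, -4, -20, 48, -56.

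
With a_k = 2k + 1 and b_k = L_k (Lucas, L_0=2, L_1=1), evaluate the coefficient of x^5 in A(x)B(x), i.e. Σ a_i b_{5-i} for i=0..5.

104

This is [x^5] in the product of the two ordinary generating functions.
Σ = 1·11 + 3·7 + 5·4 + 7·3 + 9·1 + 11·2 = 104.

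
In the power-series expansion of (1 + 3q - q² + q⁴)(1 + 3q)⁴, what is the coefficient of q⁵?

(1 + 3q - q² + q⁴) has coefficients 1,3,-1,0,1 for degrees 0…4.
(1 + 3q)⁴ has coefficients 1,12,54,108,81,0 for degrees 0…5.
[q⁵] = 1·0 + 3·81 − 1·108 + 1·12 = 147.

147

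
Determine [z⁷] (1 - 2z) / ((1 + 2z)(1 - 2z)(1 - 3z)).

Partial fractions give a closed form: a_n = (2/5)·(-2)^n + (3/5)·3^n.
At n = 7: a_7 = 1261.

1261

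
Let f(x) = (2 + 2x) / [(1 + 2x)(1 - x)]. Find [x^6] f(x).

Partial fractions give a closed form: a_n = (2/3)·(-2)^n + (4/3)·1^n.
At n = 6: a_6 = 44.

44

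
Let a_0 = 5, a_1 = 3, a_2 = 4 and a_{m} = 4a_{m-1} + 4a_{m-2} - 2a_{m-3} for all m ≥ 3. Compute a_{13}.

101963312

The ordinary generating function has denominator 1 - 4y - 4y^2 + 2y^3.
Iterating the recurrence: a_0,…,a_{13} = 5, 3, 4, 18, 82, 392, 1860, 8844, 42032, 199784, 949576, 4513376, 21452240, 101963312.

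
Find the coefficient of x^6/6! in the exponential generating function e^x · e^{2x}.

729

The EGF product rule gives c_6 = Σ_{k_1+k_2=6} C(6; k_1,k_2) · ∏ g_i(k_i), where e^x gives (1)^k; e^{2x} gives (2)^k.
g_1(k) for k = 0…6: 1, 1, 1, 1, 1, 1, 1.
g_2(k) for k = 0…6: 1, 2, 4, 8, 16, 32, 64.
c_6 = Σ_k C(6,k)·g_1(k)·g_2(6−k) = 1·1·64 + 6·1·32 + 15·1·16 + 20·1·8 + 15·1·4 + 6·1·2 + 1·1·1 = 64 + 192 + 240 + 160 + 60 + 12 + 1 = 729.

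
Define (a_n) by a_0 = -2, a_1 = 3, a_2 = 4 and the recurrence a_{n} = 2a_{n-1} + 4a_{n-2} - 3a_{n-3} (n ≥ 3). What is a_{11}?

145142

The ordinary generating function has denominator 1 - 2y - 4y^2 + 3y^3.
Iterating the recurrence: a_0,…,a_{11} = -2, 3, 4, 26, 59, 210, 578, 1819, 5320, 16182, 48187, 145142.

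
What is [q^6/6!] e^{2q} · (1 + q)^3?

3040

The EGF product rule gives c_6 = Σ_{k_1+k_2=6} C(6; k_1,k_2) · ∏ g_i(k_i), where e^{2q} gives (2)^k; (1+q)^3 gives the falling factorial (3)_k.
g_1(k) for k = 0…6: 1, 2, 4, 8, 16, 32, 64.
g_2(k) for k = 0…6: 1, 3, 6, 6, 0, 0, 0.
c_6 = Σ_k C(6,k)·g_1(k)·g_2(6−k) = 20·8·6 + 15·16·6 + 6·32·3 + 1·64·1 = 960 + 1440 + 576 + 64 = 3040.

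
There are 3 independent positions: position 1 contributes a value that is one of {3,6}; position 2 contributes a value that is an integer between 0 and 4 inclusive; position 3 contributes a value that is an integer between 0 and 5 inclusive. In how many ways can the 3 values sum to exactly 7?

The generating function for the choices is (y^3 + y^6)·(1 + y + y^2 + y^3 + y^4)·(1 + y + y^2 + y^3 + y^4 + y^5); the count is [y^7].
(y^3 + y^6) has coefficients 0,0,0,1,0,0,1 for degrees 0…6.
(1 + y + y^2 + y^3 + y^4) has coefficients 1,1,1,1,1,0,0,0 for degrees 0…7.
Finally multiplying by (1 + y + y^2 + y^3 + y^4 + y^5), the product of all factors after the first has coefficients 1,2,3,4,5,5,4,3 for degrees 0…7.
[y^7] = 1·5 + 1·2 = 7.

7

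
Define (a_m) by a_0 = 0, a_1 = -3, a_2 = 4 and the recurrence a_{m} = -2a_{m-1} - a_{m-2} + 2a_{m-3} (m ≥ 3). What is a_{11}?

The ordinary generating function has denominator 1 + 2x + x^2 - 2x^3.
Iterating the recurrence: a_0,…,a_{11} = 0, -3, 4, -5, 0, 13, -36, 59, -56, -19, 212, -517.

-517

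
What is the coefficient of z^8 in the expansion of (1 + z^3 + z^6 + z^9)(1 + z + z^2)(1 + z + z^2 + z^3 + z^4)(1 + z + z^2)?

(1 + z^3 + z^6 + z^9) has coefficients 1,0,0,1,0,0,1,0,0 for degrees 0…8.
(1 + z + z^2) has coefficients 1,1,1,0,0,0,0,0,0 for degrees 0…8.
Multiplying by (1 + z + z^2 + z^3 + z^4) gives running coefficients 1,2,3,3,3,2,1,0,0 for degrees 0…8.
Finally multiplying by (1 + z + z^2), the product of all factors after the first has coefficients 1,3,6,8,9,8,6,3,1 for degrees 0…8.
[z^8] = 1·1 + 1·8 + 1·6 = 15.

15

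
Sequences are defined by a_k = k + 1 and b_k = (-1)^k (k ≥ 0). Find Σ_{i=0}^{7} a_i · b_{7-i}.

4

Write out a_i and b_{7-i} for i = 0,…,7 and sum the products.
Σ = 1·(-1) + 2·1 + 3·(-1) + 4·1 + 5·(-1) + 6·1 + 7·(-1) + 8·1 = 4.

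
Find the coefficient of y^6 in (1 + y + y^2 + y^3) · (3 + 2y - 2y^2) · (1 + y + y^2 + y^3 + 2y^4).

7

(1 + y + y^2 + y^3) has coefficients 1,1,1,1 for degrees 0…3.
(3 + 2y - 2y^2) has coefficients 3,2,-2,0,0,0,0 for degrees 0…6.
Finally multiplying by (1 + y + y^2 + y^3 + 2y^4), the product of all factors after the first has coefficients 3,5,3,3,6,2,-4 for degrees 0…6.
[y^6] = 1·(-4) + 1·2 + 1·6 + 1·3 = 7.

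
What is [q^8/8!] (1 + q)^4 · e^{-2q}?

1536

The EGF product rule gives c_8 = Σ_{k_1+k_2=8} C(8; k_1,k_2) · ∏ g_i(k_i), where (1+q)^4 gives the falling factorial (4)_k; e^{-2q} gives (-2)^k.
g_1(k) for k = 0…8: 1, 4, 12, 24, 24, 0, 0, 0, 0.
g_2(k) for k = 0…8: 1, -2, 4, -8, 16, -32, 64, -128, 256.
c_8 = Σ_k C(8,k)·g_1(k)·g_2(8−k) = 1·1·256 + 8·4·(-128) + 28·12·64 + 56·24·(-32) + 70·24·16 = 256 − 4096 + 21504 − 43008 + 26880 = 1536.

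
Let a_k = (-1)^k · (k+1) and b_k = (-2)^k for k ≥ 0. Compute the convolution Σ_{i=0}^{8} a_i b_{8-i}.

1013

Write out a_i and b_{8-i} for i = 0,…,8 and sum the products.
Σ = 1·256 − 2·(-128) + 3·64 − 4·(-32) + 5·16 − 6·(-8) + 7·4 − 8·(-2) + 9·1 = 1013.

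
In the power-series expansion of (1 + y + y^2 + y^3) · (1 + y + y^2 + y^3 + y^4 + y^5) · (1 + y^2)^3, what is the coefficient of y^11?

(1 + y + y^2 + y^3) has coefficients 1,1,1,1 for degrees 0…3.
(1 + y + y^2 + y^3 + y^4 + y^5) has coefficients 1,1,1,1,1,1,0,0,0,0,0,0 for degrees 0…11.
Finally multiplying by (1 + y^2)^3, the product of all factors after the first has coefficients 1,1,4,4,7,7,7,7,4,4,1,1 for degrees 0…11.
[y^11] = 1·1 + 1·1 + 1·4 + 1·4 = 10.

10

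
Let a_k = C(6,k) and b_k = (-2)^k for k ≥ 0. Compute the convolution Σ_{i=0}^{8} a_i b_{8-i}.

The convolution is the x^8 coefficient of A(x)B(x).
Σ = 1·256 + 6·(-128) + 15·64 + 20·(-32) + 15·16 + 6·(-8) + 1·4 + 0·(-2) + 0·1 = 4.

4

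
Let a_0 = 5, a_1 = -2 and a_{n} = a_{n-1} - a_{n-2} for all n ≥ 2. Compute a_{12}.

5

The ordinary generating function has denominator 1 - z + z^2.
Iterating the recurrence: a_0,…,a_{12} = 5, -2, -7, -5, 2, 7, 5, -2, -7, -5, 2, 7, 5.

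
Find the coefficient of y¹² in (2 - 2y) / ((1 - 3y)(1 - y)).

Partial fractions give a closed form: a_n = (2)·3^n.
At n = 12: a_12 = 1062882.

1062882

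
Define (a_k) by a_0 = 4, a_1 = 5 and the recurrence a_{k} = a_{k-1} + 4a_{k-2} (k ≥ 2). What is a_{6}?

789

The ordinary generating function has denominator 1 - z - 4z^2.
Iterating the recurrence: a_0,…,a_{6} = 4, 5, 21, 41, 125, 289, 789.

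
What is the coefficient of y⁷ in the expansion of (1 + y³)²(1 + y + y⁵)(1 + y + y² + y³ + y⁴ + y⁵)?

(1 + y³)² has coefficients 1,0,0,2,0,0,1 for degrees 0…6.
(1 + y + y⁵) has coefficients 1,1,0,0,0,1,0,0 for degrees 0…7.
Finally multiplying by (1 + y + y² + y³ + y⁴ + y⁵), the product of all factors after the first has coefficients 1,2,2,2,2,3,2,1 for degrees 0…7.
[y⁷] = 1·1 + 2·2 + 1·2 = 7.

7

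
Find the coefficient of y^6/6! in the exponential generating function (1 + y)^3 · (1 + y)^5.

The EGF product rule gives c_6 = Σ_{k_1+k_2=6} C(6; k_1,k_2) · ∏ g_i(k_i), where (1+y)^3 gives the falling factorial (3)_k; (1+y)^5 gives the falling factorial (5)_k.
g_1(k) for k = 0…6: 1, 3, 6, 6, 0, 0, 0.
g_2(k) for k = 0…6: 1, 5, 20, 60, 120, 120, 0.
c_6 = Σ_k C(6,k)·g_1(k)·g_2(6−k) = 6·3·120 + 15·6·120 + 20·6·60 = 2160 + 10800 + 7200 = 20160.

20160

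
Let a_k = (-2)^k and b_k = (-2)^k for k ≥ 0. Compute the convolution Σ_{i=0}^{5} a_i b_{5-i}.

This is [x^5] in the product of the two ordinary generating functions.
Σ = 1·(-32) − 2·16 + 4·(-8) − 8·4 + 16·(-2) − 32·1 = -192.

-192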